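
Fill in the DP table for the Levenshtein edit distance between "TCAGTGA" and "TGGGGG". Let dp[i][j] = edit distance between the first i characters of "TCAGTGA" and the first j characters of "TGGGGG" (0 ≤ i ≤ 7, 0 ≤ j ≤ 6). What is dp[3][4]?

3

   ''  T  G  G  G  G  G
''  0  1  2  3  4  5  6
 T  1  0  1  2  3  4  5
 C  2  1  1  2  3  4  5
 A  3  2  2  2  3  4  5
 G  4  3  2  2  2  3  4
 T  5  4  3  3  3  3  4
 G  6  5  4  3  3  3  3
 A  7  6  5  4  4  4  4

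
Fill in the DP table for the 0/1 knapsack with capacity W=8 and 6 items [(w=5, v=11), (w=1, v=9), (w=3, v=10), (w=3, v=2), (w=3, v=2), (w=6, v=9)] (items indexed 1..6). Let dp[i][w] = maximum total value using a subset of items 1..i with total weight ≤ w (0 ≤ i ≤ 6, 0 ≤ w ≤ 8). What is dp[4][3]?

10

i\w   0   1   2   3   4   5   6   7   8
  0   0   0   0   0   0   0   0   0   0
  1   0   0   0   0   0  11  11  11  11
  2   0   9   9   9   9  11  20  20  20
  3   0   9   9  10  19  19  20  20  21
  4   0   9   9  10  19  19  20  21  21
  5   0   9   9  10  19  19  20  21  21
  6   0   9   9  10  19  19  20  21  21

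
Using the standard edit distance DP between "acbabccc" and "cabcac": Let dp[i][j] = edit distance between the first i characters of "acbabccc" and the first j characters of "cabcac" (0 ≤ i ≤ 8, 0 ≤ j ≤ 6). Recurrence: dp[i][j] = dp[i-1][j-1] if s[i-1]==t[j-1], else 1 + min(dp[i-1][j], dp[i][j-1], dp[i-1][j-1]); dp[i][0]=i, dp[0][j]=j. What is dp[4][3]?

3

   ''  c  a  b  c  a  c
''  0  1  2  3  4  5  6
 a  1  1  1  2  3  4  5
 c  2  1  2  2  2  3  4
 b  3  2  2  2  3  3  4
 a  4  3  2  3  3  3  4
 b  5  4  3  2  3  4  4
 c  6  5  4  3  2  3  4
 c  7  6  5  4  3  3  3
 c  8  7  6  5  4  4  3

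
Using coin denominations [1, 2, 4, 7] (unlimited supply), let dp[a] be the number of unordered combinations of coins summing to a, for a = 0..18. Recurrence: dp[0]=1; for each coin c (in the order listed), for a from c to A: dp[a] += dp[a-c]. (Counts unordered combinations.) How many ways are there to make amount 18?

after  coin     0     1     2     3     4     5     6     7     8     9    10    11    12    13    14    15    16    17    18
          1     1     1     1     1     1     1     1     1     1     1     1     1     1     1     1     1     1     1     1
          2     1     1     2     2     3     3     4     4     5     5     6     6     7     7     8     8     9     9    10
          4     1     1     2     2     4     4     6     6     9     9    12    12    16    16    20    20    25    25    30
          7     1     1     2     2     4     4     6     7    10    11    14    16    20    22    27    30    36    39    46

46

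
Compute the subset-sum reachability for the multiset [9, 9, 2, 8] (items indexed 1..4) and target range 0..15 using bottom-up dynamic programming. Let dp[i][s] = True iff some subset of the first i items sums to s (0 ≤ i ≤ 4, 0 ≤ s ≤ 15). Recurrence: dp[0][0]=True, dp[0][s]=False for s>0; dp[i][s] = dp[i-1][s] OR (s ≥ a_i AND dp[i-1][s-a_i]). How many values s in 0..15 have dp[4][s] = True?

i\s   0   1   2   3   4   5   6   7   8   9  10  11  12  13  14  15
  0   T   F   F   F   F   F   F   F   F   F   F   F   F   F   F   F
  1   T   F   F   F   F   F   F   F   F   T   F   F   F   F   F   F
  2   T   F   F   F   F   F   F   F   F   T   F   F   F   F   F   F
  3   T   F   T   F   F   F   F   F   F   T   F   T   F   F   F   F
  4   T   F   T   F   F   F   F   F   T   T   T   T   F   F   F   F

6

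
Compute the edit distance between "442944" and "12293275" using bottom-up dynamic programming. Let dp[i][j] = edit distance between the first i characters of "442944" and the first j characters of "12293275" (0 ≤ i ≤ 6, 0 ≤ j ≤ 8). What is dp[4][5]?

   ''  1  2  2  9  3  2  7  5
''  0  1  2  3  4  5  6  7  8
 4  1  1  2  3  4  5  6  7  8
 4  2  2  2  3  4  5  6  7  8
 2  3  3  2  2  3  4  5  6  7
 9  4  4  3  3  2  3  4  5  6
 4  5  5  4  4  3  3  4  5  6
 4  6  6  5  5  4  4  4  5  6

3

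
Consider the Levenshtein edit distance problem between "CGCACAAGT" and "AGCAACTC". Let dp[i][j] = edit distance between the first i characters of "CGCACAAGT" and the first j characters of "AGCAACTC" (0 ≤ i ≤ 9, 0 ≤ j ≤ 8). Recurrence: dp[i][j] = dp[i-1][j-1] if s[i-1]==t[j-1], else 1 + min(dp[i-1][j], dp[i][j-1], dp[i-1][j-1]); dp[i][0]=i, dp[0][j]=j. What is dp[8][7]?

   ''  A  G  C  A  A  C  T  C
''  0  1  2  3  4  5  6  7  8
 C  1  1  2  2  3  4  5  6  7
 G  2  2  1  2  3  4  5  6  7
 C  3  3  2  1  2  3  4  5  6
 A  4  3  3  2  1  2  3  4  5
 C  5  4  4  3  2  2  2  3  4
 A  6  5  5  4  3  2  3  3  4
 A  7  6  6  5  4  3  3  4  4
 G  8  7  6  6  5  4  4  4  5
 T  9  8  7  7  6  5  5  4  5

4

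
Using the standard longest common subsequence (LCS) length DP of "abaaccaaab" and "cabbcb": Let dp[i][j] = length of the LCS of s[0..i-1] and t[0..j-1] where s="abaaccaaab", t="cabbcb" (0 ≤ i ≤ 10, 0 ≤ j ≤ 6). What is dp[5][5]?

   ''  c  a  b  b  c  b
''  0  0  0  0  0  0  0
 a  0  0  1  1  1  1  1
 b  0  0  1  2  2  2  2
 a  0  0  1  2  2  2  2
 a  0  0  1  2  2  2  2
 c  0  1  1  2  2  3  3
 c  0  1  1  2  2  3  3
 a  0  1  2  2  2  3  3
 a  0  1  2  2  2  3  3
 a  0  1  2  2  2  3  3
 b  0  1  2  3  3  3  4

3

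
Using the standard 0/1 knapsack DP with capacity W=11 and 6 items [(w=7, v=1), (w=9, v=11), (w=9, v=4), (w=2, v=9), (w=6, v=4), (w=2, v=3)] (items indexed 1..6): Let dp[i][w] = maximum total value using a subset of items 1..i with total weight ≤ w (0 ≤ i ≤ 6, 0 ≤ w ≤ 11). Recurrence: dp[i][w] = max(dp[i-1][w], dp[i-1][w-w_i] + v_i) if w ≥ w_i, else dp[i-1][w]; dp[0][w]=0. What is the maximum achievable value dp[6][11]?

20

i\w   0   1   2   3   4   5   6   7   8   9  10  11
  0   0   0   0   0   0   0   0   0   0   0   0   0
  1   0   0   0   0   0   0   0   1   1   1   1   1
  2   0   0   0   0   0   0   0   1   1  11  11  11
  3   0   0   0   0   0   0   0   1   1  11  11  11
  4   0   0   9   9   9   9   9   9   9  11  11  20
  5   0   0   9   9   9   9   9   9  13  13  13  20
  6   0   0   9   9  12  12  12  12  13  13  16  20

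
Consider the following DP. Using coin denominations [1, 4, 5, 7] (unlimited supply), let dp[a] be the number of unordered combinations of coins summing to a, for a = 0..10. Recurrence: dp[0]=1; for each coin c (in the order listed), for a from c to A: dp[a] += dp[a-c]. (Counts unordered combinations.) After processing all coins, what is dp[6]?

3

after  coin     0     1     2     3     4     5     6     7     8     9    10
          1     1     1     1     1     1     1     1     1     1     1     1
          4     1     1     1     1     2     2     2     2     3     3     3
          5     1     1     1     1     2     3     3     3     4     5     6
          7     1     1     1     1     2     3     3     4     5     6     7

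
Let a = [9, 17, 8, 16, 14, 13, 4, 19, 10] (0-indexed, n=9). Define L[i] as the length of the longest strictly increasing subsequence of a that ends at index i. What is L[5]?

2

   i    0    1    2    3    4    5    6    7    8
a[i]    9   17    8   16   14   13    4   19   10
L[i]    1    2    1    2    2    2    1    3    2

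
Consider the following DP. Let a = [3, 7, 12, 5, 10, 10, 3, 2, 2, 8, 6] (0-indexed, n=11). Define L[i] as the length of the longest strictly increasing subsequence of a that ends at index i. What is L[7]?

   i    0    1    2    3    4    5    6    7    8    9   10
a[i]    3    7   12    5   10   10    3    2    2    8    6
L[i]    1    2    3    2    3    3    1    1    1    3    3

1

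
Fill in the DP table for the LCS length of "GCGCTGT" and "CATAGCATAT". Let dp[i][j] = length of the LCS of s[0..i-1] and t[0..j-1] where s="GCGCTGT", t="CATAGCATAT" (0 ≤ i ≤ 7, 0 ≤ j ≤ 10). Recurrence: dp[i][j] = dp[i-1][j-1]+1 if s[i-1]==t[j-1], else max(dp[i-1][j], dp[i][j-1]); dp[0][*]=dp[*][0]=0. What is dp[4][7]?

3

   ''  C  A  T  A  G  C  A  T  A  T
''  0  0  0  0  0  0  0  0  0  0  0
 G  0  0  0  0  0  1  1  1  1  1  1
 C  0  1  1  1  1  1  2  2  2  2  2
 G  0  1  1  1  1  2  2  2  2  2  2
 C  0  1  1  1  1  2  3  3  3  3  3
 T  0  1  1  2  2  2  3  3  4  4  4
 G  0  1  1  2  2  3  3  3  4  4  4
 T  0  1  1  2  2  3  3  3  4  4  5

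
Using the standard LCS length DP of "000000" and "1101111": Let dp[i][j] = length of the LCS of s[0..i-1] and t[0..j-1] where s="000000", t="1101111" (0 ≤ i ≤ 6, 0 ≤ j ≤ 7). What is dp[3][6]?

1

   ''  1  1  0  1  1  1  1
''  0  0  0  0  0  0  0  0
 0  0  0  0  1  1  1  1  1
 0  0  0  0  1  1  1  1  1
 0  0  0  0  1  1  1  1  1
 0  0  0  0  1  1  1  1  1
 0  0  0  0  1  1  1  1  1
 0  0  0  0  1  1  1  1  1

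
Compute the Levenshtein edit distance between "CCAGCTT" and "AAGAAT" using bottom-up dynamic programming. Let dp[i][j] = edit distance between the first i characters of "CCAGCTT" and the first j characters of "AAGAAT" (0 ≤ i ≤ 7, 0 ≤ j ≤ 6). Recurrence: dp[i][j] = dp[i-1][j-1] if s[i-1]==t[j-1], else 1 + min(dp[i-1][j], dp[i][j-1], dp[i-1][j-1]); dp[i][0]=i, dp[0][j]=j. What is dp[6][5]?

4

   ''  A  A  G  A  A  T
''  0  1  2  3  4  5  6
 C  1  1  2  3  4  5  6
 C  2  2  2  3  4  5  6
 A  3  2  2  3  3  4  5
 G  4  3  3  2  3  4  5
 C  5  4  4  3  3  4  5
 T  6  5  5  4  4  4  4
 T  7  6  6  5  5  5  4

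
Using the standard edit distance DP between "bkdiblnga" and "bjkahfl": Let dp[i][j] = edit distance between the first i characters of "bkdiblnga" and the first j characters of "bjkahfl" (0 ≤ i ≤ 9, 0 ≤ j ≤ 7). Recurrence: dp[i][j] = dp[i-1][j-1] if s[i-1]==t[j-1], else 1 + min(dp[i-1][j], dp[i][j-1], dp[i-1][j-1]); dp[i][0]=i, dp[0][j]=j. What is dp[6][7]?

   ''  b  j  k  a  h  f  l
''  0  1  2  3  4  5  6  7
 b  1  0  1  2  3  4  5  6
 k  2  1  1  1  2  3  4  5
 d  3  2  2  2  2  3  4  5
 i  4  3  3  3  3  3  4  5
 b  5  4  4  4  4  4  4  5
 l  6  5  5  5  5  5  5  4
 n  7  6  6  6  6  6  6  5
 g  8  7  7  7  7  7  7  6
 a  9  8  8  8  7  8  8  7

4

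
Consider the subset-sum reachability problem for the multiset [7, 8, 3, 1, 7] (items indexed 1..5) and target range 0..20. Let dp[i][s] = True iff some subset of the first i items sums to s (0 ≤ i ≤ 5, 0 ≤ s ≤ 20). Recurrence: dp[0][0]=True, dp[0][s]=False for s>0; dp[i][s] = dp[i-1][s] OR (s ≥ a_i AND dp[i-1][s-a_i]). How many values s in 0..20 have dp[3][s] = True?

i\s   0   1   2   3   4   5   6   7   8   9  10  11  12  13  14  15  16  17  18  19  20
  0   T   F   F   F   F   F   F   F   F   F   F   F   F   F   F   F   F   F   F   F   F
  1   T   F   F   F   F   F   F   T   F   F   F   F   F   F   F   F   F   F   F   F   F
  2   T   F   F   F   F   F   F   T   T   F   F   F   F   F   F   T   F   F   F   F   F
  3   T   F   F   T   F   F   F   T   T   F   T   T   F   F   F   T   F   F   T   F   F
  4   T   T   F   T   T   F   F   T   T   T   T   T   T   F   F   T   T   F   T   T   F
  5   T   T   F   T   T   F   F   T   T   T   T   T   T   F   T   T   T   T   T   T   F

8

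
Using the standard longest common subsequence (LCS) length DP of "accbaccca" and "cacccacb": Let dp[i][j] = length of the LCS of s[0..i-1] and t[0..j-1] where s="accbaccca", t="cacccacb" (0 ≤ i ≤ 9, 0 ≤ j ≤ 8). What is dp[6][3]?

3

   ''  c  a  c  c  c  a  c  b
''  0  0  0  0  0  0  0  0  0
 a  0  0  1  1  1  1  1  1  1
 c  0  1  1  2  2  2  2  2  2
 c  0  1  1  2  3  3  3  3  3
 b  0  1  1  2  3  3  3  3  4
 a  0  1  2  2  3  3  4  4  4
 c  0  1  2  3  3  4  4  5  5
 c  0  1  2  3  4  4  4  5  5
 c  0  1  2  3  4  5  5  5  5
 a  0  1  2  3  4  5  6  6  6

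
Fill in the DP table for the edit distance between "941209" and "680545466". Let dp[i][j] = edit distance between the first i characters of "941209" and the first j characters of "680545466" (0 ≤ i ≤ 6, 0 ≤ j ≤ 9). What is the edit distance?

   ''  6  8  0  5  4  5  4  6  6
''  0  1  2  3  4  5  6  7  8  9
 9  1  1  2  3  4  5  6  7  8  9
 4  2  2  2  3  4  4  5  6  7  8
 1  3  3  3  3  4  5  5  6  7  8
 2  4  4  4  4  4  5  6  6  7  8
 0  5  5  5  4  5  5  6  7  7  8
 9  6  6  6  5  5  6  6  7  8  8

8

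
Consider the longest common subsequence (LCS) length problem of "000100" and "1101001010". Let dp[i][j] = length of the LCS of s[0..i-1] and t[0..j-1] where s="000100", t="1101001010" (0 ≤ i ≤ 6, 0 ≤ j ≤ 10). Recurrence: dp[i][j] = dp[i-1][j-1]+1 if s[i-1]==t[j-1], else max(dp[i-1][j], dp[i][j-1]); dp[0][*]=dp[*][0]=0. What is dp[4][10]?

   ''  1  1  0  1  0  0  1  0  1  0
''  0  0  0  0  0  0  0  0  0  0  0
 0  0  0  0  1  1  1  1  1  1  1  1
 0  0  0  0  1  1  2  2  2  2  2  2
 0  0  0  0  1  1  2  3  3  3  3  3
 1  0  1  1  1  2  2  3  4  4  4  4
 0  0  1  1  2  2  3  3  4  5  5  5
 0  0  1  1  2  2  3  4  4  5  5  6

4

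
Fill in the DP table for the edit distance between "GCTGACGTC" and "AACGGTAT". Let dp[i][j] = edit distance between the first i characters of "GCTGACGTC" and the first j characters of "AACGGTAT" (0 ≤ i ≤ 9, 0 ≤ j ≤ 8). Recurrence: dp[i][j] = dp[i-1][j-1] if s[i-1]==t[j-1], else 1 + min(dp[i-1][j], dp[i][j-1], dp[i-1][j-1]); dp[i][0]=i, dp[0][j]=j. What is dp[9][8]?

7

   ''  A  A  C  G  G  T  A  T
''  0  1  2  3  4  5  6  7  8
 G  1  1  2  3  3  4  5  6  7
 C  2  2  2  2  3  4  5  6  7
 T  3  3  3  3  3  4  4  5  6
 G  4  4  4  4  3  3  4  5  6
 A  5  4  4  5  4  4  4  4  5
 C  6  5  5  4  5  5  5  5  5
 G  7  6  6  5  4  5  6  6  6
 T  8  7  7  6  5  5  5  6  6
 C  9  8  8  7  6  6  6  6  7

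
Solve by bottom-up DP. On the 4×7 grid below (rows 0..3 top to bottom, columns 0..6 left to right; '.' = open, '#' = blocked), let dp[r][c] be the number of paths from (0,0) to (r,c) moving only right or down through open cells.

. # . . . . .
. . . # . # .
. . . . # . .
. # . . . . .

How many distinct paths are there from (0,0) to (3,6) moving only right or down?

r\c   0   1   2   3   4   5   6
  0   1   0   0   0   0   0   0
  1   1   1   1   0   0   0   0
  2   1   2   3   3   0   0   0
  3   1   0   3   6   6   6   6

6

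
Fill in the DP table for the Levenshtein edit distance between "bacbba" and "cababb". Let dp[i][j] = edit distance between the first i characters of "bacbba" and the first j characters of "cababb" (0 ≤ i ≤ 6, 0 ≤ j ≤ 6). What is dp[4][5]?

3

   ''  c  a  b  a  b  b
''  0  1  2  3  4  5  6
 b  1  1  2  2  3  4  5
 a  2  2  1  2  2  3  4
 c  3  2  2  2  3  3  4
 b  4  3  3  2  3  3  3
 b  5  4  4  3  3  3  3
 a  6  5  4  4  3  4  4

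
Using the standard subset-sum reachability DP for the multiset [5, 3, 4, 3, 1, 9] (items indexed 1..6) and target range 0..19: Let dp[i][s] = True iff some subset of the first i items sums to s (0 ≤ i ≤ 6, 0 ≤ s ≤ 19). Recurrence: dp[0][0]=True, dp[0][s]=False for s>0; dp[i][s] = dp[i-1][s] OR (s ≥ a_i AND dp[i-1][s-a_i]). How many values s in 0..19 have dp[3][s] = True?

i\s   0   1   2   3   4   5   6   7   8   9  10  11  12  13  14  15  16  17  18  19
  0   T   F   F   F   F   F   F   F   F   F   F   F   F   F   F   F   F   F   F   F
  1   T   F   F   F   F   T   F   F   F   F   F   F   F   F   F   F   F   F   F   F
  2   T   F   F   T   F   T   F   F   T   F   F   F   F   F   F   F   F   F   F   F
  3   T   F   F   T   T   T   F   T   T   T   F   F   T   F   F   F   F   F   F   F
  4   T   F   F   T   T   T   T   T   T   T   T   T   T   F   F   T   F   F   F   F
  5   T   T   F   T   T   T   T   T   T   T   T   T   T   T   F   T   T   F   F   F
  6   T   T   F   T   T   T   T   T   T   T   T   T   T   T   T   T   T   T   T   T

8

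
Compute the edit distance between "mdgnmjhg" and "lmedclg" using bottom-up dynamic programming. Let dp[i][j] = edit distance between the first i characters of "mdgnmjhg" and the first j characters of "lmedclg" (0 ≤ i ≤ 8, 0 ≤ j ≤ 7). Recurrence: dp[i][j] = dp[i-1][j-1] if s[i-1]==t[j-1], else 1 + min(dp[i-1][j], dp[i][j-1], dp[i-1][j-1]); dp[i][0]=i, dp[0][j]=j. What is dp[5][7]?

5

   ''  l  m  e  d  c  l  g
''  0  1  2  3  4  5  6  7
 m  1  1  1  2  3  4  5  6
 d  2  2  2  2  2  3  4  5
 g  3  3  3  3  3  3  4  4
 n  4  4  4  4  4  4  4  5
 m  5  5  4  5  5  5  5  5
 j  6  6  5  5  6  6  6  6
 h  7  7  6  6  6  7  7  7
 g  8  8  7  7  7  7  8  7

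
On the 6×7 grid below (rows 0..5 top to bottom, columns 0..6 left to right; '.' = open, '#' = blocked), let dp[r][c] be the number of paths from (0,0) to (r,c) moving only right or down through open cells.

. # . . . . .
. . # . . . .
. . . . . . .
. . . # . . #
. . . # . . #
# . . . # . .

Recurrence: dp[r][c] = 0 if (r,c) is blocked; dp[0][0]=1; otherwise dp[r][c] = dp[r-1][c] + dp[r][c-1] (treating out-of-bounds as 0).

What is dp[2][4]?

r\c   0   1   2   3   4   5   6
  0   1   0   0   0   0   0   0
  1   1   1   0   0   0   0   0
  2   1   2   2   2   2   2   2
  3   1   3   5   0   2   4   0
  4   1   4   9   0   2   6   0
  5   0   4  13  13   0   6   6

2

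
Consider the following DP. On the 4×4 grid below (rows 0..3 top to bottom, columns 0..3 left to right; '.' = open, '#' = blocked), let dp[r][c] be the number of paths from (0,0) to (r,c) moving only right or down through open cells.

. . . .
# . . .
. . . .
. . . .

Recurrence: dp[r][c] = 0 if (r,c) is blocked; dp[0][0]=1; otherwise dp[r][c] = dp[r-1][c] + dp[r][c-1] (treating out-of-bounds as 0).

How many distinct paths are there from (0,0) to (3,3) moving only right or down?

10

r\c   0   1   2   3
  0   1   1   1   1
  1   0   1   2   3
  2   0   1   3   6
  3   0   1   4  10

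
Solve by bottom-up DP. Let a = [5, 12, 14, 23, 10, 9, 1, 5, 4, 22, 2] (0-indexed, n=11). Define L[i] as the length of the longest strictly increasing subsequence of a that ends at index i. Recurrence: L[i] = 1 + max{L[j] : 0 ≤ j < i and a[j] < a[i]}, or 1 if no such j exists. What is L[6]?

   i    0    1    2    3    4    5    6    7    8    9   10
a[i]    5   12   14   23   10    9    1    5    4   22    2
L[i]    1    2    3    4    2    2    1    2    2    4    2

1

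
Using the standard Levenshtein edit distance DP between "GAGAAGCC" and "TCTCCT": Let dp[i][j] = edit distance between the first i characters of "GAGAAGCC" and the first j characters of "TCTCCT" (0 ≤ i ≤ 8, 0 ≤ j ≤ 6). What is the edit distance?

   ''  T  C  T  C  C  T
''  0  1  2  3  4  5  6
 G  1  1  2  3  4  5  6
 A  2  2  2  3  4  5  6
 G  3  3  3  3  4  5  6
 A  4  4  4  4  4  5  6
 A  5  5  5  5  5  5  6
 G  6  6  6  6  6  6  6
 C  7  7  6  7  6  6  7
 C  8  8  7  7  7  6  7

7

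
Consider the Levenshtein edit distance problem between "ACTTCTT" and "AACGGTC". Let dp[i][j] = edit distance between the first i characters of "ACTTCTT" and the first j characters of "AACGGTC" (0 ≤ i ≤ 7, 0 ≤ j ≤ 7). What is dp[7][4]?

5

   ''  A  A  C  G  G  T  C
''  0  1  2  3  4  5  6  7
 A  1  0  1  2  3  4  5  6
 C  2  1  1  1  2  3  4  5
 T  3  2  2  2  2  3  3  4
 T  4  3  3  3  3  3  3  4
 C  5  4  4  3  4  4  4  3
 T  6  5  5  4  4  5  4  4
 T  7  6  6  5  5  5  5  5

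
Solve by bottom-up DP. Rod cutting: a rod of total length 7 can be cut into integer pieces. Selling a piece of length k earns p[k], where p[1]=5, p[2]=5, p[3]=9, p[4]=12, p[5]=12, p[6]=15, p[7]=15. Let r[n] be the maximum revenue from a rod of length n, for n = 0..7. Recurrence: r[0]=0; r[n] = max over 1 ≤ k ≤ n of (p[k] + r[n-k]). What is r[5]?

25

   n    0    1    2    3    4    5    6    7
r[n]    0    5   10   15   20   25   30   35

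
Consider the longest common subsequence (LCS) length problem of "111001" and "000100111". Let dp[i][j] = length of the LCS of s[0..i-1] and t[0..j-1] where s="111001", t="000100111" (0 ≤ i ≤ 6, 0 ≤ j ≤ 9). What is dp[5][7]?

3

   ''  0  0  0  1  0  0  1  1  1
''  0  0  0  0  0  0  0  0  0  0
 1  0  0  0  0  1  1  1  1  1  1
 1  0  0  0  0  1  1  1  2  2  2
 1  0  0  0  0  1  1  1  2  3  3
 0  0  1  1  1  1  2  2  2  3  3
 0  0  1  2  2  2  2  3  3  3  3
 1  0  1  2  2  3  3  3  4  4  4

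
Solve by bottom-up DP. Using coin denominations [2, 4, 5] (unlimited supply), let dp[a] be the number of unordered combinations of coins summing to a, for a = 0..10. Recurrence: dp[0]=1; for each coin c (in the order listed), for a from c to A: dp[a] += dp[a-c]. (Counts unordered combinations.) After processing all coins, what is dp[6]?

after  coin     0     1     2     3     4     5     6     7     8     9    10
          2     1     0     1     0     1     0     1     0     1     0     1
          4     1     0     1     0     2     0     2     0     3     0     3
          5     1     0     1     0     2     1     2     1     3     2     4

2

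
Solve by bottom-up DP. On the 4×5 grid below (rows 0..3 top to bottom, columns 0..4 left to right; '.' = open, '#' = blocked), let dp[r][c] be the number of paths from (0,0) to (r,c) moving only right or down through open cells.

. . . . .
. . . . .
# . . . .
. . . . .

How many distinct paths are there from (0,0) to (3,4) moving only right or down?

30

r\c   0   1   2   3   4
  0   1   1   1   1   1
  1   1   2   3   4   5
  2   0   2   5   9  14
  3   0   2   7  16  30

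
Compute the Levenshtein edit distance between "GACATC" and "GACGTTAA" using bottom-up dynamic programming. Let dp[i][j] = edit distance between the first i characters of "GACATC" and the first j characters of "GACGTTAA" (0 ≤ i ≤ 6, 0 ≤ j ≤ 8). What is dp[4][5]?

2

   ''  G  A  C  G  T  T  A  A
''  0  1  2  3  4  5  6  7  8
 G  1  0  1  2  3  4  5  6  7
 A  2  1  0  1  2  3  4  5  6
 C  3  2  1  0  1  2  3  4  5
 A  4  3  2  1  1  2  3  3  4
 T  5  4  3  2  2  1  2  3  4
 C  6  5  4  3  3  2  2  3  4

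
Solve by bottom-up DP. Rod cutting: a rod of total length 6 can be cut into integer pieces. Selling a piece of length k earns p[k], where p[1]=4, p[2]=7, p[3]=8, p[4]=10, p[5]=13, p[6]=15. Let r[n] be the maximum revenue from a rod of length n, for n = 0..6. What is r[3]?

   n    0    1    2    3    4    5    6
r[n]    0    4    8   12   16   20   24

12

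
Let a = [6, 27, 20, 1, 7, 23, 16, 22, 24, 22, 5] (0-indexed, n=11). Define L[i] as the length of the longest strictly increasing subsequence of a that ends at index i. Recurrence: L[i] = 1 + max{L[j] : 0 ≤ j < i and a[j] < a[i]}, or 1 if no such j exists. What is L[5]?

3

   i    0    1    2    3    4    5    6    7    8    9   10
a[i]    6   27   20    1    7   23   16   22   24   22    5
L[i]    1    2    2    1    2    3    3    4    5    4    2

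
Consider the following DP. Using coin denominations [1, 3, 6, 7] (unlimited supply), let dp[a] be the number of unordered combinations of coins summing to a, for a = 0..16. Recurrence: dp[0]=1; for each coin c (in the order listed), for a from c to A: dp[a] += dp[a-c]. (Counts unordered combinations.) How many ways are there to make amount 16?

19

after  coin     0     1     2     3     4     5     6     7     8     9    10    11    12    13    14    15    16
          1     1     1     1     1     1     1     1     1     1     1     1     1     1     1     1     1     1
          3     1     1     1     2     2     2     3     3     3     4     4     4     5     5     5     6     6
          6     1     1     1     2     2     2     4     4     4     6     6     6     9     9     9    12    12
          7     1     1     1     2     2     2     4     5     5     7     8     8    11    13    14    17    19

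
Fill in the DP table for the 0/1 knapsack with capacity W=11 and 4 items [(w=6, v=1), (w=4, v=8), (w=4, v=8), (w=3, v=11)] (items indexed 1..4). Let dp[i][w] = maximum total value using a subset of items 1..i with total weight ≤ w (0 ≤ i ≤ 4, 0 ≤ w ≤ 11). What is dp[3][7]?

8

i\w   0   1   2   3   4   5   6   7   8   9  10  11
  0   0   0   0   0   0   0   0   0   0   0   0   0
  1   0   0   0   0   0   0   1   1   1   1   1   1
  2   0   0   0   0   8   8   8   8   8   8   9   9
  3   0   0   0   0   8   8   8   8  16  16  16  16
  4   0   0   0  11  11  11  11  19  19  19  19  27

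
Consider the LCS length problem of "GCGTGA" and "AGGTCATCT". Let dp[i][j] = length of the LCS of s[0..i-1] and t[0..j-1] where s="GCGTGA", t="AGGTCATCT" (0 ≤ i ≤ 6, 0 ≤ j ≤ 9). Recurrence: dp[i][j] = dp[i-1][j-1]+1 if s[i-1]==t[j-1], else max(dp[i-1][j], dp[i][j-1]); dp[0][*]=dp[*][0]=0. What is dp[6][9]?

4

   ''  A  G  G  T  C  A  T  C  T
''  0  0  0  0  0  0  0  0  0  0
 G  0  0  1  1  1  1  1  1  1  1
 C  0  0  1  1  1  2  2  2  2  2
 G  0  0  1  2  2  2  2  2  2  2
 T  0  0  1  2  3  3  3  3  3  3
 G  0  0  1  2  3  3  3  3  3  3
 A  0  1  1  2  3  3  4  4  4  4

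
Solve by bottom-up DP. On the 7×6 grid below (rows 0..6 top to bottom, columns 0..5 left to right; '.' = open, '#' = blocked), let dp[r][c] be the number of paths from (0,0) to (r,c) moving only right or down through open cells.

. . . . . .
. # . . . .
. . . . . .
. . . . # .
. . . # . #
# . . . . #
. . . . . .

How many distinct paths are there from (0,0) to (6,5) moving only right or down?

33

r\c   0   1   2   3   4   5
  0   1   1   1   1   1   1
  1   1   0   1   2   3   4
  2   1   1   2   4   7  11
  3   1   2   4   8   0  11
  4   1   3   7   0   0   0
  5   0   3  10  10  10   0
  6   0   3  13  23  33  33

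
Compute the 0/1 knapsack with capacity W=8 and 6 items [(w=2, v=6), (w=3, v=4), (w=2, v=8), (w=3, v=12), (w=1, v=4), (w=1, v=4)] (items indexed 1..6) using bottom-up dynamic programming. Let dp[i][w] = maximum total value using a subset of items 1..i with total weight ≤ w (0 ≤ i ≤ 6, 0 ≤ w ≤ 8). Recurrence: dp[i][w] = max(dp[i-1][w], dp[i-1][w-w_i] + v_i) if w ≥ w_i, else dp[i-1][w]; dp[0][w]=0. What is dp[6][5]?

20

i\w   0   1   2   3   4   5   6   7   8
  0   0   0   0   0   0   0   0   0   0
  1   0   0   6   6   6   6   6   6   6
  2   0   0   6   6   6  10  10  10  10
  3   0   0   8   8  14  14  14  18  18
  4   0   0   8  12  14  20  20  26  26
  5   0   4   8  12  16  20  24  26  30
  6   0   4   8  12  16  20  24  28  30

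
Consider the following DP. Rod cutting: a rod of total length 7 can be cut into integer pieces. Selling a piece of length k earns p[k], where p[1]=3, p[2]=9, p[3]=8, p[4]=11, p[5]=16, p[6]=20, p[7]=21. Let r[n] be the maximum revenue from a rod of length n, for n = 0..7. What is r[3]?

12

   n    0    1    2    3    4    5    6    7
r[n]    0    3    9   12   18   21   27   30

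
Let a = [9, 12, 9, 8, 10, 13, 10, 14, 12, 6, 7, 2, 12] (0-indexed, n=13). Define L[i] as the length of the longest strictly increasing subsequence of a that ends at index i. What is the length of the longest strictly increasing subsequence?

   i    0    1    2    3    4    5    6    7    8    9   10   11   12
a[i]    9   12    9    8   10   13   10   14   12    6    7    2   12
L[i]    1    2    1    1    2    3    2    4    3    1    2    1    3

4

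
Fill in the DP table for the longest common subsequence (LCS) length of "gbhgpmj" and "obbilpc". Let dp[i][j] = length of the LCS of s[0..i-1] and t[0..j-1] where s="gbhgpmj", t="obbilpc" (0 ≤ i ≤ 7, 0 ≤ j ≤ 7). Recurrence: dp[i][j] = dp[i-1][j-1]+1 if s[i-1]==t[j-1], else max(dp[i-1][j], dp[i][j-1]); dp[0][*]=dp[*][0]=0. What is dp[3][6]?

   ''  o  b  b  i  l  p  c
''  0  0  0  0  0  0  0  0
 g  0  0  0  0  0  0  0  0
 b  0  0  1  1  1  1  1  1
 h  0  0  1  1  1  1  1  1
 g  0  0  1  1  1  1  1  1
 p  0  0  1  1  1  1  2  2
 m  0  0  1  1  1  1  2  2
 j  0  0  1  1  1  1  2  2

1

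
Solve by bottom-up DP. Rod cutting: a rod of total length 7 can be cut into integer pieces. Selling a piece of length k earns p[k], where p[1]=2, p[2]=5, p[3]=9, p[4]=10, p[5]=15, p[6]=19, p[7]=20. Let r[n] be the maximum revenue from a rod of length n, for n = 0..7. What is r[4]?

11

   n    0    1    2    3    4    5    6    7
r[n]    0    2    5    9   11   15   19   21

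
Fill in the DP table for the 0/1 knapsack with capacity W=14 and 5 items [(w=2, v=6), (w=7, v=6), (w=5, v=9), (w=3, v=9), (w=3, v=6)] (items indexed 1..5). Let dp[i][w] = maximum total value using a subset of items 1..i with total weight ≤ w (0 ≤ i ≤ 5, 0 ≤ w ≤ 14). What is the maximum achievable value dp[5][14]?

30

i\w   0   1   2   3   4   5   6   7   8   9  10  11  12  13  14
  0   0   0   0   0   0   0   0   0   0   0   0   0   0   0   0
  1   0   0   6   6   6   6   6   6   6   6   6   6   6   6   6
  2   0   0   6   6   6   6   6   6   6  12  12  12  12  12  12
  3   0   0   6   6   6   9   9  15  15  15  15  15  15  15  21
  4   0   0   6   9   9  15  15  15  18  18  24  24  24  24  24
  5   0   0   6   9   9  15  15  15  21  21  24  24  24  30  30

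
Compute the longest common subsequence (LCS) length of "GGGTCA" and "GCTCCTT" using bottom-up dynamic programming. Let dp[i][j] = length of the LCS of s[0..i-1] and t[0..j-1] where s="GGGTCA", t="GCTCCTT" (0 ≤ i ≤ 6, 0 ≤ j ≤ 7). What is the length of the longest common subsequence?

   ''  G  C  T  C  C  T  T
''  0  0  0  0  0  0  0  0
 G  0  1  1  1  1  1  1  1
 G  0  1  1  1  1  1  1  1
 G  0  1  1  1  1  1  1  1
 T  0  1  1  2  2  2  2  2
 C  0  1  2  2  3  3  3  3
 A  0  1  2  2  3  3  3  3

3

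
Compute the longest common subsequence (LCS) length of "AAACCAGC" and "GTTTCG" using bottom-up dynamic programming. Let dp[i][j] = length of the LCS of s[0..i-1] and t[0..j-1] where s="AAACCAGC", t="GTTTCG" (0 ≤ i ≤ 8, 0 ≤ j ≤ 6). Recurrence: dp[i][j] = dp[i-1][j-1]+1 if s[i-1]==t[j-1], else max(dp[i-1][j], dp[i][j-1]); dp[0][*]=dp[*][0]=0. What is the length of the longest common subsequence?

2

   ''  G  T  T  T  C  G
''  0  0  0  0  0  0  0
 A  0  0  0  0  0  0  0
 A  0  0  0  0  0  0  0
 A  0  0  0  0  0  0  0
 C  0  0  0  0  0  1  1
 C  0  0  0  0  0  1  1
 A  0  0  0  0  0  1  1
 G  0  1  1  1  1  1  2
 C  0  1  1  1  1  2  2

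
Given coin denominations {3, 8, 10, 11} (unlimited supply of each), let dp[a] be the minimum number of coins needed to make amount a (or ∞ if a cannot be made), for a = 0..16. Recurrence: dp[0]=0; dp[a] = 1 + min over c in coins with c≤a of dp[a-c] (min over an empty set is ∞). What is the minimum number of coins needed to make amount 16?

2

 a  0  1  2  3  4  5  6  7  8  9 10 11 12 13 14 15 16
dp  0  -  -  1  -  -  2  -  1  3  1  1  4  2  2  5  2
(- denotes ∞ / unreachable)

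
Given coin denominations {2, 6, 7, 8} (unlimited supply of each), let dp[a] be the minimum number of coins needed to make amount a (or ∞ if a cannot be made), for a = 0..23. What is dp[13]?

2

 a  0  1  2  3  4  5  6  7  8  9 10 11 12 13 14 15 16 17 18 19 20 21 22 23
dp  0  -  1  -  2  -  1  1  1  2  2  3  2  2  2  2  2  3  3  3  3  3  3  3
(- denotes ∞ / unreachable)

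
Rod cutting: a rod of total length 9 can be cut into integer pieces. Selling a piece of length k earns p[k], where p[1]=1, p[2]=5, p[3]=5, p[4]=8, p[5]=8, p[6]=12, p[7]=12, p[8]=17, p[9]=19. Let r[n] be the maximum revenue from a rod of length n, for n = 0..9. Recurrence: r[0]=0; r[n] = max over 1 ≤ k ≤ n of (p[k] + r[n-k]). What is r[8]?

   n    0    1    2    3    4    5    6    7    8    9
r[n]    0    1    5    6   10   11   15   16   20   21

20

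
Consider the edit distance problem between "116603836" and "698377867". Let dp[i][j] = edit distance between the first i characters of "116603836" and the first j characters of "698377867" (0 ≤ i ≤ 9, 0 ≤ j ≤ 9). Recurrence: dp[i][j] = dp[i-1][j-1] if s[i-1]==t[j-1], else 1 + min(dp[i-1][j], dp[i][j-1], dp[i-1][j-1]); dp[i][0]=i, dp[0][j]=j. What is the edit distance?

   ''  6  9  8  3  7  7  8  6  7
''  0  1  2  3  4  5  6  7  8  9
 1  1  1  2  3  4  5  6  7  8  9
 1  2  2  2  3  4  5  6  7  8  9
 6  3  2  3  3  4  5  6  7  7  8
 6  4  3  3  4  4  5  6  7  7  8
 0  5  4  4  4  5  5  6  7  8  8
 3  6  5  5  5  4  5  6  7  8  9
 8  7  6  6  5  5  5  6  6  7  8
 3  8  7  7  6  5  6  6  7  7  8
 6  9  8  8  7  6  6  7  7  7  8

8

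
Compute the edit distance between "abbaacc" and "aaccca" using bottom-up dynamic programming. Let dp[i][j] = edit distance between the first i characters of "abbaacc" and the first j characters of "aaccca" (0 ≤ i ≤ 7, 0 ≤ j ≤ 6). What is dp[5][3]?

   ''  a  a  c  c  c  a
''  0  1  2  3  4  5  6
 a  1  0  1  2  3  4  5
 b  2  1  1  2  3  4  5
 b  3  2  2  2  3  4  5
 a  4  3  2  3  3  4  4
 a  5  4  3  3  4  4  4
 c  6  5  4  3  3  4  5
 c  7  6  5  4  3  3  4

3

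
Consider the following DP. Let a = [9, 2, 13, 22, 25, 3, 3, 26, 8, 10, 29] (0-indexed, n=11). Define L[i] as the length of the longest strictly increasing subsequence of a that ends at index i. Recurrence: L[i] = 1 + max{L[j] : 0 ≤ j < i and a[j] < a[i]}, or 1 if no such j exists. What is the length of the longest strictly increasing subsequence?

6

   i    0    1    2    3    4    5    6    7    8    9   10
a[i]    9    2   13   22   25    3    3   26    8   10   29
L[i]    1    1    2    3    4    2    2    5    3    4    6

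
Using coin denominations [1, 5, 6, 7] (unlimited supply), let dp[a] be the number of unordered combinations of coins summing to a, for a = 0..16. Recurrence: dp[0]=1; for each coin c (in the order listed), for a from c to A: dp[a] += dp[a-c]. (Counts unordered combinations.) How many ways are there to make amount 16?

12

after  coin     0     1     2     3     4     5     6     7     8     9    10    11    12    13    14    15    16
          1     1     1     1     1     1     1     1     1     1     1     1     1     1     1     1     1     1
          5     1     1     1     1     1     2     2     2     2     2     3     3     3     3     3     4     4
          6     1     1     1     1     1     2     3     3     3     3     4     5     6     6     6     7     8
          7     1     1     1     1     1     2     3     4     4     4     5     6     8     9    10    11    12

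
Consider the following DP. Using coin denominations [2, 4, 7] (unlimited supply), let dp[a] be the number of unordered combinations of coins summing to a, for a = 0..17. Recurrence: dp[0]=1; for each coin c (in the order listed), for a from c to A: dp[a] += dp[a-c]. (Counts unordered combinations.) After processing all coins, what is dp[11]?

after  coin     0     1     2     3     4     5     6     7     8     9    10    11    12    13    14    15    16    17
          2     1     0     1     0     1     0     1     0     1     0     1     0     1     0     1     0     1     0
          4     1     0     1     0     2     0     2     0     3     0     3     0     4     0     4     0     5     0
          7     1     0     1     0     2     0     2     1     3     1     3     2     4     2     5     3     6     3

2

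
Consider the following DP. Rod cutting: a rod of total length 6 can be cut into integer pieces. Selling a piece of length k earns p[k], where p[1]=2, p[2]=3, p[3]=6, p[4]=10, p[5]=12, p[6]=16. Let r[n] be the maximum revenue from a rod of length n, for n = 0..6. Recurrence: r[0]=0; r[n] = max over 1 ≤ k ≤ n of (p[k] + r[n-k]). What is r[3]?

   n    0    1    2    3    4    5    6
r[n]    0    2    4    6   10   12   16

6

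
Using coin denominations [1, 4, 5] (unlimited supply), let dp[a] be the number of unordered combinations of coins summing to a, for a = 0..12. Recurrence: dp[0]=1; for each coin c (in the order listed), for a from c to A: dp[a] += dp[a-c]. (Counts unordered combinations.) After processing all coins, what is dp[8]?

4

after  coin     0     1     2     3     4     5     6     7     8     9    10    11    12
          1     1     1     1     1     1     1     1     1     1     1     1     1     1
          4     1     1     1     1     2     2     2     2     3     3     3     3     4
          5     1     1     1     1     2     3     3     3     4     5     6     6     7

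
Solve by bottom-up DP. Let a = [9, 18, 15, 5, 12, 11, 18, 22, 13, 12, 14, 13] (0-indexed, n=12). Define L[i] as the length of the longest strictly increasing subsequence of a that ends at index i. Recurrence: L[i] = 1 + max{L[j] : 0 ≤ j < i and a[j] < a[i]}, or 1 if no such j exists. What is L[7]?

   i    0    1    2    3    4    5    6    7    8    9   10   11
a[i]    9   18   15    5   12   11   18   22   13   12   14   13
L[i]    1    2    2    1    2    2    3    4    3    3    4    4

4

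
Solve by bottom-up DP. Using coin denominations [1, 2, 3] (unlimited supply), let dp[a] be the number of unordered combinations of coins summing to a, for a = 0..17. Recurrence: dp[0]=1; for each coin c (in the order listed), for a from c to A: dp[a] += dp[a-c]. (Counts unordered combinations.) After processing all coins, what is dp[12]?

after  coin     0     1     2     3     4     5     6     7     8     9    10    11    12    13    14    15    16    17
          1     1     1     1     1     1     1     1     1     1     1     1     1     1     1     1     1     1     1
          2     1     1     2     2     3     3     4     4     5     5     6     6     7     7     8     8     9     9
          3     1     1     2     3     4     5     7     8    10    12    14    16    19    21    24    27    30    33

19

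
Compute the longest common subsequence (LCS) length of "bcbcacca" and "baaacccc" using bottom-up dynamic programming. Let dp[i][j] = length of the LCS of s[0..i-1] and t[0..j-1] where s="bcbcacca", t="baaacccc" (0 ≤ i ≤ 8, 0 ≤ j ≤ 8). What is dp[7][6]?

4

   ''  b  a  a  a  c  c  c  c
''  0  0  0  0  0  0  0  0  0
 b  0  1  1  1  1  1  1  1  1
 c  0  1  1  1  1  2  2  2  2
 b  0  1  1  1  1  2  2  2  2
 c  0  1  1  1  1  2  3  3  3
 a  0  1  2  2  2  2  3  3  3
 c  0  1  2  2  2  3  3  4  4
 c  0  1  2  2  2  3  4  4  5
 a  0  1  2  3  3  3  4  4  5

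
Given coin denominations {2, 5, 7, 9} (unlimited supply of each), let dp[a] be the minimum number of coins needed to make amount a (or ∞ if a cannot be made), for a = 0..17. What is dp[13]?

 a  0  1  2  3  4  5  6  7  8  9 10 11 12 13 14 15 16 17
dp  0  -  1  -  2  1  3  1  4  1  2  2  2  3  2  3  2  3
(- denotes ∞ / unreachable)

3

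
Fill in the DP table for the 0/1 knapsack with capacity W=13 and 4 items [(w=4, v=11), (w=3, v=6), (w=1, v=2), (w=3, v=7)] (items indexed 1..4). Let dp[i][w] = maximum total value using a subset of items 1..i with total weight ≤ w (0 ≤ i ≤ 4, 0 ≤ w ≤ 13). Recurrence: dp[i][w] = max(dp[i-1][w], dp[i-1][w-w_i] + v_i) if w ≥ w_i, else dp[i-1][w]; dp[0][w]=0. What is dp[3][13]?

i\w   0   1   2   3   4   5   6   7   8   9  10  11  12  13
  0   0   0   0   0   0   0   0   0   0   0   0   0   0   0
  1   0   0   0   0  11  11  11  11  11  11  11  11  11  11
  2   0   0   0   6  11  11  11  17  17  17  17  17  17  17
  3   0   2   2   6  11  13  13  17  19  19  19  19  19  19
  4   0   2   2   7  11  13  13  18  20  20  24  26  26  26

19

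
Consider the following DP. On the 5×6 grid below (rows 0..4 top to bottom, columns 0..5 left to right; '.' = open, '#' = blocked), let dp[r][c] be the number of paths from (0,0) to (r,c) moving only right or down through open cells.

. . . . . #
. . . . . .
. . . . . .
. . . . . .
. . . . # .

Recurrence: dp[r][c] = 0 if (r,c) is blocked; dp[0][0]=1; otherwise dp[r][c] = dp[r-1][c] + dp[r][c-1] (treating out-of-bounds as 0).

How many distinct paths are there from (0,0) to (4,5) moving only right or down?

r\c   0   1   2   3   4   5
  0   1   1   1   1   1   0
  1   1   2   3   4   5   5
  2   1   3   6  10  15  20
  3   1   4  10  20  35  55
  4   1   5  15  35   0  55

55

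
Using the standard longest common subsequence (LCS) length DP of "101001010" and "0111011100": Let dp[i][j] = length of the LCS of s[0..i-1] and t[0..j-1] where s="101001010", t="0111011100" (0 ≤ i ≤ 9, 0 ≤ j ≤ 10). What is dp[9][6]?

5

   ''  0  1  1  1  0  1  1  1  0  0
''  0  0  0  0  0  0  0  0  0  0  0
 1  0  0  1  1  1  1  1  1  1  1  1
 0  0  1  1  1  1  2  2  2  2  2  2
 1  0  1  2  2  2  2  3  3  3  3  3
 0  0  1  2  2  2  3  3  3  3  4  4
 0  0  1  2  2  2  3  3  3  3  4  5
 1  0  1  2  3  3  3  4  4  4  4  5
 0  0  1  2  3  3  4  4  4  4  5  5
 1  0  1  2  3  4  4  5  5  5  5  5
 0  0  1  2  3  4  5  5  5  5  6  6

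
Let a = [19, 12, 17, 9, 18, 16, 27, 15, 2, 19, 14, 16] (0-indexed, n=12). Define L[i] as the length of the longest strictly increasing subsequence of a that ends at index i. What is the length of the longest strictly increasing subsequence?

4

   i    0    1    2    3    4    5    6    7    8    9   10   11
a[i]   19   12   17    9   18   16   27   15    2   19   14   16
L[i]    1    1    2    1    3    2    4    2    1    4    2    3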